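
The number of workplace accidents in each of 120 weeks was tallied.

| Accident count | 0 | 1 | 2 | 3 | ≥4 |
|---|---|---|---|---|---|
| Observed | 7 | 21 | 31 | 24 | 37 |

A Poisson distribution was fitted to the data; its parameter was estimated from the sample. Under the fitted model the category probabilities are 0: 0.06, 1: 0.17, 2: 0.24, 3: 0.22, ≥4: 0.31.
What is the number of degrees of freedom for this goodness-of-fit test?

3

There are k = 5 categories and 1 parameter estimated from the data, so df = 5 − 1 − 1 = 3.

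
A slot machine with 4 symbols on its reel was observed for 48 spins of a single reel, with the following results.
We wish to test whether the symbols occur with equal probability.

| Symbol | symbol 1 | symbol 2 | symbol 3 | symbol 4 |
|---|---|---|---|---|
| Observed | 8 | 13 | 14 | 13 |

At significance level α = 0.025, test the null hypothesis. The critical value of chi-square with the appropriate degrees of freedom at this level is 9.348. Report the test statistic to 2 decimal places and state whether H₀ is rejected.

Under H₀ each category has probability 1/4, so each expected count is 48/4 = 12.
χ² = (8−12)²/12 + (13−12)²/12 + (14−12)²/12 + (13−12)²/12
   = 1.333 + 0.083 + 0.333 + 0.083
Sum = 1.83
df = 3. Since 1.83 < 9.348, we do not reject H₀.

1.83; do not reject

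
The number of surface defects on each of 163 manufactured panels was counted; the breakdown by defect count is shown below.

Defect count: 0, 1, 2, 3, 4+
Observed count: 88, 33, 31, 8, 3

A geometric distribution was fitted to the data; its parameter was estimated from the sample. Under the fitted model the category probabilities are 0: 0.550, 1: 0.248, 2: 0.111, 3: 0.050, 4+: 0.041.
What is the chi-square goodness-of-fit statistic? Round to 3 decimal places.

12.634

Expected counts E_i = n·p_i: 163×0.550 = 89.65, 163×0.248 = 40.424, 163×0.111 = 18.093, 163×0.050 = 8.15, 163×0.041 = 6.683.
χ² = (88−89.65)²/89.65 + (33−40.424)²/40.424 + (31−18.093)²/18.093 + (8−8.15)²/8.15 + (3−6.683)²/6.683
   = 0.0304 + 1.3634 + 9.2075 + 0.0028 + 2.0297
Sum = 12.634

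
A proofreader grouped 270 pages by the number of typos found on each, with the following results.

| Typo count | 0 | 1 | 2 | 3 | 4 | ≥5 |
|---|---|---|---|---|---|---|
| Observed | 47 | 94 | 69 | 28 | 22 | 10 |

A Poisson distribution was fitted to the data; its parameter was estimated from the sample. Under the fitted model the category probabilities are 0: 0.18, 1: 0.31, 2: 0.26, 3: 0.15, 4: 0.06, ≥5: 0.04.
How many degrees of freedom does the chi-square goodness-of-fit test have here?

There are k = 6 categories and 1 parameter estimated from the data, so df = 6 − 1 − 1 = 4.

4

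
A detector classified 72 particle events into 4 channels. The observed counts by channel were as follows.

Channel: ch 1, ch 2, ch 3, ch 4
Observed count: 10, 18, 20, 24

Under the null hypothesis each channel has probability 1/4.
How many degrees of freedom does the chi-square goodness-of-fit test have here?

There are k = 4 categories and no parameters were estimated from the data, so df = 4 − 1 = 3.

3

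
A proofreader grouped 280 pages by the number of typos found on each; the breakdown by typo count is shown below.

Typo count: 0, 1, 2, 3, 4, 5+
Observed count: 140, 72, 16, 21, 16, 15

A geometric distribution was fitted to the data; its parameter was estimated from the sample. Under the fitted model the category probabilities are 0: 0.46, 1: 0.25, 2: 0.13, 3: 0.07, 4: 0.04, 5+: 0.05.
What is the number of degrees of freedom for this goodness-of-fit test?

4

There are k = 6 categories and 1 parameter estimated from the data, so df = 6 − 1 − 1 = 4.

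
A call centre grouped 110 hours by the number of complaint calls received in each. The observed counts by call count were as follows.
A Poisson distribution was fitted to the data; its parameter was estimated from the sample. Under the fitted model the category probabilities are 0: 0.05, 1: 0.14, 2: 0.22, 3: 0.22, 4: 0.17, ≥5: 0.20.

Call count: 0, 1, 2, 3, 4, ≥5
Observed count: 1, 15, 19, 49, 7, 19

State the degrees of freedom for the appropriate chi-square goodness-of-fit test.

There are k = 6 categories and 1 parameter estimated from the data, so df = 6 − 1 − 1 = 4.

4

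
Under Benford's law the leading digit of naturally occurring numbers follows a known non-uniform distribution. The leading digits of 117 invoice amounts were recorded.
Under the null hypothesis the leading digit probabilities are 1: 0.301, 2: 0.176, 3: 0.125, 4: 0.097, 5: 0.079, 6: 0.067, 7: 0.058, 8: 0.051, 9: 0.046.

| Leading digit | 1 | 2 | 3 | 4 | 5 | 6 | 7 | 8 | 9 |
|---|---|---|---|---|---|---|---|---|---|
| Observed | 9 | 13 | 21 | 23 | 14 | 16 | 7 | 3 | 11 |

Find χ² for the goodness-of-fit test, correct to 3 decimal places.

Expected counts E_i = n·p_i: 117×0.301 = 35.217, 117×0.176 = 20.592, 117×0.125 = 14.625, 117×0.097 = 11.349, 117×0.079 = 9.243, 117×0.067 = 7.839, 117×0.058 = 6.786, 117×0.051 = 5.967, 117×0.046 = 5.382.
cat         O        E   (O−E)²/E
1           9   35.217    19.5170
2          13   20.592     2.7991
3          21   14.625     2.7788
4          23   11.349    11.9610
5          14    9.243     2.4482
6          16    7.839     8.4962
7           7    6.786     0.0067
8           3    5.967     1.4753
9          11    5.382     5.8643
Sum = 55.347

55.347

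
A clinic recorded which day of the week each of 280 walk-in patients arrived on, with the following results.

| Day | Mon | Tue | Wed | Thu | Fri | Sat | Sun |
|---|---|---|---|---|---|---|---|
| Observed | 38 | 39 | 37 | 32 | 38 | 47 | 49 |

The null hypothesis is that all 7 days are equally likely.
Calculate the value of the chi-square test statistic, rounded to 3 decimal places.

5.300

Under H₀ each category has probability 1/7, so each expected count is 280/7 = 40.
Mon: (38 − 40)²/40 = 4/40 = 0.1000
Tue: (39 − 40)²/40 = 1/40 = 0.0250
Wed: (37 − 40)²/40 = 9/40 = 0.2250
Thu: (32 − 40)²/40 = 64/40 = 1.6000
Fri: (38 − 40)²/40 = 4/40 = 0.1000
Sat: (47 − 40)²/40 = 49/40 = 1.2250
Sun: (49 − 40)²/40 = 81/40 = 2.0250
Sum = 5.300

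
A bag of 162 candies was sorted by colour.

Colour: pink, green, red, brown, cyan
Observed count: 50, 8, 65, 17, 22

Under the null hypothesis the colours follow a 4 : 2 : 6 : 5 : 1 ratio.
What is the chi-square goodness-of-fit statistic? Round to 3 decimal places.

Ratio total = 18. Expected counts: 162×4/18 = 36, 162×2/18 = 18, 162×6/18 = 54, 162×5/18 = 45, 162×1/18 = 9.
cat         O        E   (O−E)²/E
pink       50       36     5.4444
green       8       18     5.5556
red        65       54     2.2407
brown      17       45    17.4222
cyan       22        9    18.7778
Sum = 49.441

49.441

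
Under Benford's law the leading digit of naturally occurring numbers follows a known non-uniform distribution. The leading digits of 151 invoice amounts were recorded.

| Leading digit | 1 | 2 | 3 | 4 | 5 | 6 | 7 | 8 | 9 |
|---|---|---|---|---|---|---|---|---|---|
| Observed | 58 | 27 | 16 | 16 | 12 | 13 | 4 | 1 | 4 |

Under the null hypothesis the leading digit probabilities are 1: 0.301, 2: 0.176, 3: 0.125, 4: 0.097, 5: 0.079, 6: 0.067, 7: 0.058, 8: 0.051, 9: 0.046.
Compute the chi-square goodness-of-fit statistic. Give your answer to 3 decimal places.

14.522

Expected counts E_i = n·p_i: 151×0.301 = 45.451, 151×0.176 = 26.576, 151×0.125 = 18.875, 151×0.097 = 14.647, 151×0.079 = 11.929, 151×0.067 = 10.117, 151×0.058 = 8.758, 151×0.051 = 7.701, 151×0.046 = 6.946.
1: (58 − 45.451)²/45.451 = 157.477401/45.451 = 3.4648
2: (27 − 26.576)²/26.576 = 0.179776/26.576 = 0.0068
3: (16 − 18.875)²/18.875 = 8.265625/18.875 = 0.4379
4: (16 − 14.647)²/14.647 = 1.830609/14.647 = 0.1250
5: (12 − 11.929)²/11.929 = 0.005041/11.929 = 0.0004
6: (13 − 10.117)²/10.117 = 8.311689/10.117 = 0.8216
7: (4 − 8.758)²/8.758 = 22.638564/8.758 = 2.5849
8: (1 − 7.701)²/7.701 = 44.903401/7.701 = 5.8309
9: (4 − 6.946)²/6.946 = 8.678916/6.946 = 1.2495
Sum = 14.522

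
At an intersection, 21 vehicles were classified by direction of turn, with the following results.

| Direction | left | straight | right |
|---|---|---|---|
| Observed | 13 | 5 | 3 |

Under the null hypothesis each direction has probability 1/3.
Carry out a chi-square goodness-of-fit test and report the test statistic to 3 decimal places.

8.000

Under H₀ each category has probability 1/3, so each expected count is 21/3 = 7.
left: (13 − 7)²/7 = 36/7 = 5.1429
straight: (5 − 7)²/7 = 4/7 = 0.5714
right: (3 − 7)²/7 = 16/7 = 2.2857
Sum = 8.000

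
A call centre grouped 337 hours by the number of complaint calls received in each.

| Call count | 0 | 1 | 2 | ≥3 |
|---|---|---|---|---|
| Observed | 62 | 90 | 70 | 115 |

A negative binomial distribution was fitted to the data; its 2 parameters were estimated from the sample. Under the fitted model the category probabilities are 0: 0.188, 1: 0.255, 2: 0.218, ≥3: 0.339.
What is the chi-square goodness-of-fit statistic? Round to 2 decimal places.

Expected counts E_i = n·p_i: 337×0.188 = 63.356, 337×0.255 = 85.935, 337×0.218 = 73.466, 337×0.339 = 114.243.
0: (62 − 63.356)²/63.356 = 1.838736/63.356 = 0.029
1: (90 − 85.935)²/85.935 = 16.524225/85.935 = 0.192
2: (70 − 73.466)²/73.466 = 12.013156/73.466 = 0.164
≥3: (115 − 114.243)²/114.243 = 0.573049/114.243 = 0.005
Sum = 0.39

0.39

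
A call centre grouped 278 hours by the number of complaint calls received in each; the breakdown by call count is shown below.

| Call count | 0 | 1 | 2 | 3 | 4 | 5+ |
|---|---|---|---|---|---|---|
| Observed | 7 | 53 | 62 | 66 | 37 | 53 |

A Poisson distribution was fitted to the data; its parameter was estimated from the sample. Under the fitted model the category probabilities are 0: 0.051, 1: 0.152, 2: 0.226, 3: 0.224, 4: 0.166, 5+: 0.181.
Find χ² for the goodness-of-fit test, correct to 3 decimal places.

Expected counts E_i = n·p_i: 278×0.051 = 14.178, 278×0.152 = 42.256, 278×0.226 = 62.828, 278×0.224 = 62.272, 278×0.166 = 46.148, 278×0.181 = 50.318.
0: (7 − 14.178)²/14.178 = 51.523684/14.178 = 3.6341
1: (53 − 42.256)²/42.256 = 115.433536/42.256 = 2.7318
2: (62 − 62.828)²/62.828 = 0.685584/62.828 = 0.0109
3: (66 − 62.272)²/62.272 = 13.897984/62.272 = 0.2232
4: (37 − 46.148)²/46.148 = 83.685904/46.148 = 1.8134
5+: (53 − 50.318)²/50.318 = 7.193124/50.318 = 0.1430
Sum = 8.556

8.556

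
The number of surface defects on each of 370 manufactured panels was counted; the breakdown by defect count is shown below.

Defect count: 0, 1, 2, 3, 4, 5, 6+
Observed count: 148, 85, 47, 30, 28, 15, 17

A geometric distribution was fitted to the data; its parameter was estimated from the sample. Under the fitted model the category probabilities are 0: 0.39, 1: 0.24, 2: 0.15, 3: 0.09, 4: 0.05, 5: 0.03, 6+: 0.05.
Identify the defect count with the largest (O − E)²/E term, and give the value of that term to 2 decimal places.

4, 4.88

Expected counts E_i = n·p_i: 370×0.39 = 144.3, 370×0.24 = 88.8, 370×0.15 = 55.5, 370×0.09 = 33.3, 370×0.05 = 18.5, 370×0.03 = 11.1, 370×0.05 = 18.5.
0: (148 − 144.3)²/144.3 = 13.69/144.3 = 0.095
1: (85 − 88.8)²/88.8 = 14.44/88.8 = 0.163
2: (47 − 55.5)²/55.5 = 72.25/55.5 = 1.302
3: (30 − 33.3)²/33.3 = 10.89/33.3 = 0.327
4: (28 − 18.5)²/18.5 = 90.25/18.5 = 4.878
5: (15 − 11.1)²/11.1 = 15.21/11.1 = 1.370
6+: (17 − 18.5)²/18.5 = 2.25/18.5 = 0.122
The largest term is for 4: 4.88.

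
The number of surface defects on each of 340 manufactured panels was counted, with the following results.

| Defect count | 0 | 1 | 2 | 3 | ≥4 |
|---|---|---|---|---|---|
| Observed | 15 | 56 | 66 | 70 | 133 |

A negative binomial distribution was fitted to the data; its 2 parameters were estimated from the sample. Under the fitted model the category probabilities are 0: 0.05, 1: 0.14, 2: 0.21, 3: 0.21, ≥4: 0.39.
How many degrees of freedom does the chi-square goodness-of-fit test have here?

There are k = 5 categories and 2 parameters estimated from the data, so df = 5 − 1 − 2 = 2.

2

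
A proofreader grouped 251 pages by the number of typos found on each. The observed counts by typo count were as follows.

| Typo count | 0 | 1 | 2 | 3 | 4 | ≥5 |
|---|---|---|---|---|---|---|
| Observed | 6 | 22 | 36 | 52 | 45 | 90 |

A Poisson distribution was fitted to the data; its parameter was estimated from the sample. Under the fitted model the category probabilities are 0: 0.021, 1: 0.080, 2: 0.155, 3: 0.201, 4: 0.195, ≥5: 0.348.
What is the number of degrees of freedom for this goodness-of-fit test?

4

There are k = 6 categories and 1 parameter estimated from the data, so df = 6 − 1 − 1 = 4.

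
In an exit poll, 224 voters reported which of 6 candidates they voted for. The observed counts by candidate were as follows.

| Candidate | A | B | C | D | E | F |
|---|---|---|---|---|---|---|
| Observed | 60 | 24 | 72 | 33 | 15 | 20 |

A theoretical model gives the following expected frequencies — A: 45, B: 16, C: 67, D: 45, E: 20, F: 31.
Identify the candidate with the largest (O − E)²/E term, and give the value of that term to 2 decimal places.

χ² = (60−45)²/45 + (24−16)²/16 + (72−67)²/67 + (33−45)²/45 + (15−20)²/20 + (20−31)²/31
   = 5.000 + 4.000 + 0.373 + 3.200 + 1.250 + 3.903
The largest term is for A: 5.00.

A, 5.00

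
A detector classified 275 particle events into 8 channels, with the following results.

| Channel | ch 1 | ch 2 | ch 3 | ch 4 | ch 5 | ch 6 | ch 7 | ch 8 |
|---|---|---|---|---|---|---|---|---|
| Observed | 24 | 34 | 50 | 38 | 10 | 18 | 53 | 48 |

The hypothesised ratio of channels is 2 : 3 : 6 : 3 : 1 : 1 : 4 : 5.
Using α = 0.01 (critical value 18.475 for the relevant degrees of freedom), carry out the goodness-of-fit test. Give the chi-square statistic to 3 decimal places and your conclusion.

12.126; do not reject

Ratio total = 25. Expected counts: 275×2/25 = 22, 275×3/25 = 33, 275×6/25 = 66, 275×3/25 = 33, 275×1/25 = 11, 275×1/25 = 11, 275×4/25 = 44, 275×5/25 = 55.
χ² = (24−22)²/22 + (34−33)²/33 + (50−66)²/66 + (38−33)²/33 + (10−11)²/11 + (18−11)²/11 + (53−44)²/44 + (48−55)²/55
   = 0.1818 + 0.0303 + 3.8788 + 0.7576 + 0.0909 + 4.4545 + 1.8409 + 0.8909
Sum = 12.126
df = 7. Since 12.126 < 18.475, we do not reject H₀.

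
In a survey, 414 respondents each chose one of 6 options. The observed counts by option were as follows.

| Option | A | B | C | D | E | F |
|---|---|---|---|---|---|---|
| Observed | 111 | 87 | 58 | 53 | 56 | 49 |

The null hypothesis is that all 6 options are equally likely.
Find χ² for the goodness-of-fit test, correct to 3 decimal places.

Expected count for each of the 6 categories: 414/6 = 69.
cat         O        E   (O−E)²/E
A         111       69    25.5652
B          87       69     4.6957
C          58       69     1.7536
D          53       69     3.7101
E          56       69     2.4493
F          49       69     5.7971
Sum = 43.971

43.971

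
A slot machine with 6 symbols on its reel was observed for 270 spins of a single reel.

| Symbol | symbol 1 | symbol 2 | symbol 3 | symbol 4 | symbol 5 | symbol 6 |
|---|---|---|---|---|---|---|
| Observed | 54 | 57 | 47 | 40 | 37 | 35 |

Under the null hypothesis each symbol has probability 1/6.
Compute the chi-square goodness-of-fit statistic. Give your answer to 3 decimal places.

9.289

Under H₀ each category has probability 1/6, so each expected count is 270/6 = 45.
symbol 1: (54 − 45)²/45 = 81/45 = 1.8000
symbol 2: (57 − 45)²/45 = 144/45 = 3.2000
symbol 3: (47 − 45)²/45 = 4/45 = 0.0889
symbol 4: (40 − 45)²/45 = 25/45 = 0.5556
symbol 5: (37 − 45)²/45 = 64/45 = 1.4222
symbol 6: (35 − 45)²/45 = 100/45 = 2.2222
Sum = 9.289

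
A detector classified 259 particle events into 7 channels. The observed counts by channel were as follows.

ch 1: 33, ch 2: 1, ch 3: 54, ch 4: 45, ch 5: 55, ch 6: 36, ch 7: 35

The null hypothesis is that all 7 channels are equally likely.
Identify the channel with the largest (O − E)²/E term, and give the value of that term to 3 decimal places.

Under H₀ each category has probability 1/7, so each expected count is 259/7 = 37.
χ² = (33−37)²/37 + (1−37)²/37 + (54−37)²/37 + (45−37)²/37 + (55−37)²/37 + (36−37)²/37 + (35−37)²/37
   = 0.4324 + 35.0270 + 7.8108 + 1.7297 + 8.7568 + 0.0270 + 0.1081
The largest term is for ch 2: 35.027.

ch 2, 35.027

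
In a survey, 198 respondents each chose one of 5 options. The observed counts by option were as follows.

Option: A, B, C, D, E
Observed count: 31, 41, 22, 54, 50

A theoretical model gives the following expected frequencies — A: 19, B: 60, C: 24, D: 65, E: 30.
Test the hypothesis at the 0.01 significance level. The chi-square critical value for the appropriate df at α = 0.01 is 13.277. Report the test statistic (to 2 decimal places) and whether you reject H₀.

28.96; reject

cat         O        E   (O−E)²/E
A          31       19      7.579
B          41       60      6.017
C          22       24      0.167
D          54       65      1.862
E          50       30     13.333
Sum = 28.96
df = 4. Since 28.96 > 13.277, we reject H₀.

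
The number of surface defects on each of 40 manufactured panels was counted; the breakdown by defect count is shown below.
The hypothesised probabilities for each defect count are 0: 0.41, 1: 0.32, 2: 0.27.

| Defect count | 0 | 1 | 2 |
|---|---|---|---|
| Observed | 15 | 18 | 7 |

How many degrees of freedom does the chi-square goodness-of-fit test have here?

There are k = 3 categories and no parameters were estimated from the data, so df = 3 − 1 = 2.

2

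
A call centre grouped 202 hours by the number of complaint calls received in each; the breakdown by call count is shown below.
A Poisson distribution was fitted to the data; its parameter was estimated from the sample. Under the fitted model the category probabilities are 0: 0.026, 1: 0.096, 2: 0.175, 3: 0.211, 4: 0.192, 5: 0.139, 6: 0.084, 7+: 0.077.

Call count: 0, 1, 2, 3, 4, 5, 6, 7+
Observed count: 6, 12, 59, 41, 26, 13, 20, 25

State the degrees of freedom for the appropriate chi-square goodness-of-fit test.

There are k = 8 categories and 1 parameter estimated from the data, so df = 8 − 1 − 1 = 6.

6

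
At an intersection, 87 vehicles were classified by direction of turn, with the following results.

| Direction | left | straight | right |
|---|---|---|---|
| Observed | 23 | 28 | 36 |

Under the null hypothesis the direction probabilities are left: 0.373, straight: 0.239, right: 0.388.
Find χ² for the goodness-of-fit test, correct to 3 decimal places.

5.400

Expected counts E_i = n·p_i: 87×0.373 = 32.451, 87×0.239 = 20.793, 87×0.388 = 33.756.
χ² = (23−32.451)²/32.451 + (28−20.793)²/20.793 + (36−33.756)²/33.756
   = 2.7525 + 2.4980 + 0.1492
Sum = 5.400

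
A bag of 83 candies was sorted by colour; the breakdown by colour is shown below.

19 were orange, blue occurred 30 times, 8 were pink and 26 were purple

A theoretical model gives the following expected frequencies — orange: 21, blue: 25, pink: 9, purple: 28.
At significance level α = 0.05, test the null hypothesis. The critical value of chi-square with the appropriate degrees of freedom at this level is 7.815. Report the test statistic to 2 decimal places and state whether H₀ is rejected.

cat         O        E   (O−E)²/E
orange     19       21      0.190
blue       30       25      1.000
pink        8        9      0.111
purple     26       28      0.143
Sum = 1.44
df = 3. Since 1.44 < 7.815, we do not reject H₀.

1.44; do not reject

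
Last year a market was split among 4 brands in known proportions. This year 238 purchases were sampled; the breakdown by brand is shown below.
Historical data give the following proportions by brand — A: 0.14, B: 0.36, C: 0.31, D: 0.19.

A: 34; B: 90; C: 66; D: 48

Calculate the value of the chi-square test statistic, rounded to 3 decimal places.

Expected counts E_i = n·p_i: 238×0.14 = 33.32, 238×0.36 = 85.68, 238×0.31 = 73.78, 238×0.19 = 45.22.
A: (34 − 33.32)²/33.32 = 0.4624/33.32 = 0.0139
B: (90 − 85.68)²/85.68 = 18.6624/85.68 = 0.2178
C: (66 − 73.78)²/73.78 = 60.5284/73.78 = 0.8204
D: (48 − 45.22)²/45.22 = 7.7284/45.22 = 0.1709
Sum = 1.223

1.223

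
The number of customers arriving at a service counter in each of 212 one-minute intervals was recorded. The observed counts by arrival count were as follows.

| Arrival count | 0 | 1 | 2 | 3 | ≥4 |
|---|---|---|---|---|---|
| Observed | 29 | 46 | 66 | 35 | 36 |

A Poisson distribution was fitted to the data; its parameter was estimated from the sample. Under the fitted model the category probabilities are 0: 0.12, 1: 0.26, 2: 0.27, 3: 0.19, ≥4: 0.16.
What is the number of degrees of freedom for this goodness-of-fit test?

There are k = 5 categories and 1 parameter estimated from the data, so df = 5 − 1 − 1 = 3.

3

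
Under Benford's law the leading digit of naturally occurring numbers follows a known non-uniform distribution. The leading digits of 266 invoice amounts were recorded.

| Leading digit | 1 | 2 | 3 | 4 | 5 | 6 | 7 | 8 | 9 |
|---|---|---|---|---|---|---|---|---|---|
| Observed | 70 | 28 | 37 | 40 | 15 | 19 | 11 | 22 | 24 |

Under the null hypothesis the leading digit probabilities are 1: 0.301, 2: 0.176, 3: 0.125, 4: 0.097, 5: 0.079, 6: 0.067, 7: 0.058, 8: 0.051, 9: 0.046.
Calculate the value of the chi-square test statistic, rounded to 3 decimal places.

Expected counts E_i = n·p_i: 266×0.301 = 80.066, 266×0.176 = 46.816, 266×0.125 = 33.25, 266×0.097 = 25.802, 266×0.079 = 21.014, 266×0.067 = 17.822, 266×0.058 = 15.428, 266×0.051 = 13.566, 266×0.046 = 12.236.
1: (70 − 80.066)²/80.066 = 101.324356/80.066 = 1.2655
2: (28 − 46.816)²/46.816 = 354.041856/46.816 = 7.5624
3: (37 − 33.25)²/33.25 = 14.0625/33.25 = 0.4229
4: (40 − 25.802)²/25.802 = 201.583204/25.802 = 7.8127
5: (15 − 21.014)²/21.014 = 36.168196/21.014 = 1.7211
6: (19 − 17.822)²/17.822 = 1.387684/17.822 = 0.0779
7: (11 − 15.428)²/15.428 = 19.607184/15.428 = 1.2709
8: (22 − 13.566)²/13.566 = 71.132356/13.566 = 5.2434
9: (24 − 12.236)²/12.236 = 138.391696/12.236 = 11.3102
Sum = 36.687

36.687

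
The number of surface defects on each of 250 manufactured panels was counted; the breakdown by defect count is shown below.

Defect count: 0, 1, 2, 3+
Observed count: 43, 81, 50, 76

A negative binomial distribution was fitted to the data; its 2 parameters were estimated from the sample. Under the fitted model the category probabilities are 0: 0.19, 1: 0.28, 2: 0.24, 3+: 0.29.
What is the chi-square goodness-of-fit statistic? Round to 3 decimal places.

3.991

Expected counts E_i = n·p_i: 250×0.19 = 47.5, 250×0.28 = 70, 250×0.24 = 60, 250×0.29 = 72.5.
0: (43 − 47.5)²/47.5 = 20.25/47.5 = 0.4263
1: (81 − 70)²/70 = 121/70 = 1.7286
2: (50 − 60)²/60 = 100/60 = 1.6667
3+: (76 − 72.5)²/72.5 = 12.25/72.5 = 0.1690
Sum = 3.991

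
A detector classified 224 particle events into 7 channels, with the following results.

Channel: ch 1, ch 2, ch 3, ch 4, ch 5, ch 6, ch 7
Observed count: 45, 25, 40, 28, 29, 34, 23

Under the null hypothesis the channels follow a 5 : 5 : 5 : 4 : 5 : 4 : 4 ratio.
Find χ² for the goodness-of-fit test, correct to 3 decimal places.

Ratio total = 32. Expected counts: 224×5/32 = 35, 224×5/32 = 35, 224×5/32 = 35, 224×4/32 = 28, 224×5/32 = 35, 224×4/32 = 28, 224×4/32 = 28.
χ² = (45−35)²/35 + (25−35)²/35 + (40−35)²/35 + (28−28)²/28 + (29−35)²/35 + (34−28)²/28 + (23−28)²/28
   = 2.8571 + 2.8571 + 0.7143 + 0.0000 + 1.0286 + 1.2857 + 0.8929
Sum = 9.636

9.636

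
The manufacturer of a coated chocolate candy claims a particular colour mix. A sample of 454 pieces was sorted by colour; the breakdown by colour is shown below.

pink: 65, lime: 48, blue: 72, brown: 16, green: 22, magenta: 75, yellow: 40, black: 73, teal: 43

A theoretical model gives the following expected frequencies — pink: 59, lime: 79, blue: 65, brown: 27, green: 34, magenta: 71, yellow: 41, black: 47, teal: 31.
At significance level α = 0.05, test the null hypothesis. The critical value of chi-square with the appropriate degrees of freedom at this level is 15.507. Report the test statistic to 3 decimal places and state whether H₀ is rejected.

pink: (65 − 59)²/59 = 36/59 = 0.6102
lime: (48 − 79)²/79 = 961/79 = 12.1646
blue: (72 − 65)²/65 = 49/65 = 0.7538
brown: (16 − 27)²/27 = 121/27 = 4.4815
green: (22 − 34)²/34 = 144/34 = 4.2353
magenta: (75 − 71)²/71 = 16/71 = 0.2254
yellow: (40 − 41)²/41 = 1/41 = 0.0244
black: (73 − 47)²/47 = 676/47 = 14.3830
teal: (43 − 31)²/31 = 144/31 = 4.6452
Sum = 41.523
df = 8. Since 41.523 > 15.507, we reject H₀.

41.523; reject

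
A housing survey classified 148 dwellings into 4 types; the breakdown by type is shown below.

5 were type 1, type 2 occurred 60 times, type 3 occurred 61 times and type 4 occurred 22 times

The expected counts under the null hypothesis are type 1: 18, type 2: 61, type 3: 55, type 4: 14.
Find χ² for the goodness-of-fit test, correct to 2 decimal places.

14.63

χ² = (5−18)²/18 + (60−61)²/61 + (61−55)²/55 + (22−14)²/14
   = 9.389 + 0.016 + 0.655 + 4.571
Sum = 14.63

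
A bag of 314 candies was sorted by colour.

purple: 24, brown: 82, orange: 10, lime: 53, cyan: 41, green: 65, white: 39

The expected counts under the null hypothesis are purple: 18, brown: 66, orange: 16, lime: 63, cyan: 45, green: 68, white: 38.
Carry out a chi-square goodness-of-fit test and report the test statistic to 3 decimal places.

10.230

χ² = (24−18)²/18 + (82−66)²/66 + (10−16)²/16 + (53−63)²/63 + (41−45)²/45 + (65−68)²/68 + (39−38)²/38
   = 2.0000 + 3.8788 + 2.2500 + 1.5873 + 0.3556 + 0.1324 + 0.0263
Sum = 10.230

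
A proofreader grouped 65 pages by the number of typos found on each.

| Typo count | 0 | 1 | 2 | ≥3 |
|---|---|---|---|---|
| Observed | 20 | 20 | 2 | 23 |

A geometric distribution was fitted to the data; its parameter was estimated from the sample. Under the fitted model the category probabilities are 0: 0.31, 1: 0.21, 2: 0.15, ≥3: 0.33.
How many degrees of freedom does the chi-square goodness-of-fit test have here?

There are k = 4 categories and 1 parameter estimated from the data, so df = 4 − 1 − 1 = 2.

2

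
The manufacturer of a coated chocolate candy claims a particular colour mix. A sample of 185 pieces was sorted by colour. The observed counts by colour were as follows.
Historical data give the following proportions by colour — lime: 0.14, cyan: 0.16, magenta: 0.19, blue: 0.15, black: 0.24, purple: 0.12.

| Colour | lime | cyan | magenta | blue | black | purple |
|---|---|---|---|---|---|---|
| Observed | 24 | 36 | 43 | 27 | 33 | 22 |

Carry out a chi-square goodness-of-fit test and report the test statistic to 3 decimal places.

6.225

Expected counts E_i = n·p_i: 185×0.14 = 25.9, 185×0.16 = 29.6, 185×0.19 = 35.15, 185×0.15 = 27.75, 185×0.24 = 44.4, 185×0.12 = 22.2.
lime: (24 − 25.9)²/25.9 = 3.61/25.9 = 0.1394
cyan: (36 − 29.6)²/29.6 = 40.96/29.6 = 1.3838
magenta: (43 − 35.15)²/35.15 = 61.6225/35.15 = 1.7531
blue: (27 − 27.75)²/27.75 = 0.5625/27.75 = 0.0203
black: (33 − 44.4)²/44.4 = 129.96/44.4 = 2.9270
purple: (22 − 22.2)²/22.2 = 0.04/22.2 = 0.0018
Sum = 6.225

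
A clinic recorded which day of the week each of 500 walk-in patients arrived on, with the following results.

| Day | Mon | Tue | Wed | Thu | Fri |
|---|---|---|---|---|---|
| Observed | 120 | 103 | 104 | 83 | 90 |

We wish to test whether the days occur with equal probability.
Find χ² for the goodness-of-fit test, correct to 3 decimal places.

Expected count for each of the 5 categories: 500/5 = 100.
Mon: (120 − 100)²/100 = 400/100 = 4.0000
Tue: (103 − 100)²/100 = 9/100 = 0.0900
Wed: (104 − 100)²/100 = 16/100 = 0.1600
Thu: (83 − 100)²/100 = 289/100 = 2.8900
Fri: (90 − 100)²/100 = 100/100 = 1.0000
Sum = 8.140

8.140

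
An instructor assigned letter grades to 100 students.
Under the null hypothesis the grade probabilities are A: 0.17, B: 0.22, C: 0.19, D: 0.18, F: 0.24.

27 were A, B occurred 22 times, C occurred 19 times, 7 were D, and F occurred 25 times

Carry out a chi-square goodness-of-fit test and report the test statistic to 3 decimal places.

Expected counts E_i = n·p_i: 100×0.17 = 17, 100×0.22 = 22, 100×0.19 = 19, 100×0.18 = 18, 100×0.24 = 24.
χ² = (27−17)²/17 + (22−22)²/22 + (19−19)²/19 + (7−18)²/18 + (25−24)²/24
   = 5.8824 + 0.0000 + 0.0000 + 6.7222 + 0.0417
Sum = 12.646

12.646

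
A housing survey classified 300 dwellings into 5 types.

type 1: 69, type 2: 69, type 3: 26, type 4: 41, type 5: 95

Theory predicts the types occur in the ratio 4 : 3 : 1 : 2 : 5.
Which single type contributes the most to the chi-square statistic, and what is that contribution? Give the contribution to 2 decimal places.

type 3, 1.80

Ratio total = 15. Expected counts: 300×4/15 = 80, 300×3/15 = 60, 300×1/15 = 20, 300×2/15 = 40, 300×5/15 = 100.
cat         O        E   (O−E)²/E
type 1     69       80      1.513
type 2     69       60      1.350
type 3     26       20      1.800
type 4     41       40      0.025
type 5     95      100      0.250
The largest term is for type 3: 1.80.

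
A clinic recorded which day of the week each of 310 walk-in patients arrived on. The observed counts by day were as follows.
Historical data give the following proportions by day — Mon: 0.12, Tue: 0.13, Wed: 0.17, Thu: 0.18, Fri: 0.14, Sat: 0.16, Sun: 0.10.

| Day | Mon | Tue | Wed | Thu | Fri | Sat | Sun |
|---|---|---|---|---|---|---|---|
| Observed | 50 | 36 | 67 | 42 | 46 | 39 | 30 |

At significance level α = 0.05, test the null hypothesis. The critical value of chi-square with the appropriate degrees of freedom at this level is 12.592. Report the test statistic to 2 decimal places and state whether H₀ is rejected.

14.61; reject

Expected counts E_i = n·p_i: 310×0.12 = 37.2, 310×0.13 = 40.3, 310×0.17 = 52.7, 310×0.18 = 55.8, 310×0.14 = 43.4, 310×0.16 = 49.6, 310×0.10 = 31.
Mon: (50 − 37.2)²/37.2 = 163.84/37.2 = 4.404
Tue: (36 − 40.3)²/40.3 = 18.49/40.3 = 0.459
Wed: (67 − 52.7)²/52.7 = 204.49/52.7 = 3.880
Thu: (42 − 55.8)²/55.8 = 190.44/55.8 = 3.413
Fri: (46 − 43.4)²/43.4 = 6.76/43.4 = 0.156
Sat: (39 − 49.6)²/49.6 = 112.36/49.6 = 2.265
Sun: (30 − 31)²/31 = 1/31 = 0.032
Sum = 14.61
df = 6. Since 14.61 > 12.592, we reject H₀.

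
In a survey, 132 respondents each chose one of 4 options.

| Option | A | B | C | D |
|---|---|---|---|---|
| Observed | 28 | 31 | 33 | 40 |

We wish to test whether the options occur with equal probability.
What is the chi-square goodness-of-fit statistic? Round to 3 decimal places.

2.364

Under H₀ each category has probability 1/4, so each expected count is 132/4 = 33.
cat         O        E   (O−E)²/E
A          28       33     0.7576
B          31       33     0.1212
C          33       33     0.0000
D          40       33     1.4848
Sum = 2.364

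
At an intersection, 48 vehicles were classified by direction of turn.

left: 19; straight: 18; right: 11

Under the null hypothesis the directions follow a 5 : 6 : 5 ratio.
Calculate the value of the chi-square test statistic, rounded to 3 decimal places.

Ratio total = 16. Expected counts: 48×5/16 = 15, 48×6/16 = 18, 48×5/16 = 15.
left: (19 − 15)²/15 = 16/15 = 1.0667
straight: (18 − 18)²/18 = 0/18 = 0.0000
right: (11 − 15)²/15 = 16/15 = 1.0667
Sum = 2.133

2.133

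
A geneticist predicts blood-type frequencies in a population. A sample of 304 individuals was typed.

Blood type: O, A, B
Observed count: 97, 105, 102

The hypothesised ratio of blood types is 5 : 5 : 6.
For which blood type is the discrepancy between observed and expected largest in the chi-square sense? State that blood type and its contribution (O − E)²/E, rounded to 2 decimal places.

Ratio total = 16. Expected counts: 304×5/16 = 95, 304×5/16 = 95, 304×6/16 = 114.
χ² = (97−95)²/95 + (105−95)²/95 + (102−114)²/114
   = 0.042 + 1.053 + 1.263
The largest term is for B: 1.26.

B, 1.26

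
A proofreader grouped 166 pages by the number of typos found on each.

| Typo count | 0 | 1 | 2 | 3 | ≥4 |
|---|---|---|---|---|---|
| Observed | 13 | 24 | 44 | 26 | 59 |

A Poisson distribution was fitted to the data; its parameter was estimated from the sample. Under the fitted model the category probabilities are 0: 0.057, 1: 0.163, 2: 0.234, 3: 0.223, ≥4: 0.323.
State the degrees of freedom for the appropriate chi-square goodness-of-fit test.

There are k = 5 categories and 1 parameter estimated from the data, so df = 5 − 1 − 1 = 3.

3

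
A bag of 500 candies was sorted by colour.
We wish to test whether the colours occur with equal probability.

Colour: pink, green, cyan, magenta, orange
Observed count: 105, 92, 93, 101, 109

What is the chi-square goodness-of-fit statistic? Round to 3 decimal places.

Expected count for each of the 5 categories: 500/5 = 100.
pink: (105 − 100)²/100 = 25/100 = 0.2500
green: (92 − 100)²/100 = 64/100 = 0.6400
cyan: (93 − 100)²/100 = 49/100 = 0.4900
magenta: (101 − 100)²/100 = 1/100 = 0.0100
orange: (109 − 100)²/100 = 81/100 = 0.8100
Sum = 2.200

2.200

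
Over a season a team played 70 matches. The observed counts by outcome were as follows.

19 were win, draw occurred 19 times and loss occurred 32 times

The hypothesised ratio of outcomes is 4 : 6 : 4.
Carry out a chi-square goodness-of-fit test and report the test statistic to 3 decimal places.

Ratio total = 14. Expected counts: 70×4/14 = 20, 70×6/14 = 30, 70×4/14 = 20.
χ² = (19−20)²/20 + (19−30)²/30 + (32−20)²/20
   = 0.0500 + 4.0333 + 7.2000
Sum = 11.283

11.283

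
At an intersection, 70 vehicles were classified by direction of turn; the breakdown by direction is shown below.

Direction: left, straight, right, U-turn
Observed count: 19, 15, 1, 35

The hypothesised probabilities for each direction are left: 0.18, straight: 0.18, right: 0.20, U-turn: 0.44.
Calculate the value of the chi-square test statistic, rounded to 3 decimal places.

16.352

Expected counts E_i = n·p_i: 70×0.18 = 12.6, 70×0.18 = 12.6, 70×0.20 = 14, 70×0.44 = 30.8.
left: (19 − 12.6)²/12.6 = 40.96/12.6 = 3.2508
straight: (15 − 12.6)²/12.6 = 5.76/12.6 = 0.4571
right: (1 − 14)²/14 = 169/14 = 12.0714
U-turn: (35 − 30.8)²/30.8 = 17.64/30.8 = 0.5727
Sum = 16.352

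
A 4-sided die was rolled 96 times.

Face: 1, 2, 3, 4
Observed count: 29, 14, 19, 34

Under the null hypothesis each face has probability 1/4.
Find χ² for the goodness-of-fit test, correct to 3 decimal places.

10.417

Under H₀ each category has probability 1/4, so each expected count is 96/4 = 24.
χ² = (29−24)²/24 + (14−24)²/24 + (19−24)²/24 + (34−24)²/24
   = 1.0417 + 4.1667 + 1.0417 + 4.1667
Sum = 10.417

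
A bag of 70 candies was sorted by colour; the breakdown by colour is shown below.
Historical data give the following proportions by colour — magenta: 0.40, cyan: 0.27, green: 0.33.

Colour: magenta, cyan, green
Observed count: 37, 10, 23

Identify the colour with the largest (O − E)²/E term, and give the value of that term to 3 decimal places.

Expected counts E_i = n·p_i: 70×0.40 = 28, 70×0.27 = 18.9, 70×0.33 = 23.1.
χ² = (37−28)²/28 + (10−18.9)²/18.9 + (23−23.1)²/23.1
   = 2.8929 + 4.1910 + 0.0004
The largest term is for cyan: 4.191.

cyan, 4.191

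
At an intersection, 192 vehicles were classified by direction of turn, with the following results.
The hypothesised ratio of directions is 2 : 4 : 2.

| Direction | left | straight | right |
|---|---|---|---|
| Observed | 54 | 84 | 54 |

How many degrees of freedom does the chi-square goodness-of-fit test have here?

2

There are k = 3 categories and no parameters were estimated from the data, so df = 3 − 1 = 2.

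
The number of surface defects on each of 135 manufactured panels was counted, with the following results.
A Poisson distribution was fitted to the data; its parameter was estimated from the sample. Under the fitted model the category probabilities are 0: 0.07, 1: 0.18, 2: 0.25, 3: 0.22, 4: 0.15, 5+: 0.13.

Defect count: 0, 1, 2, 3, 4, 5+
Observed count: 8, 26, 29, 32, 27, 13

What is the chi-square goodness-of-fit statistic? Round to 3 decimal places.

4.618

Expected counts E_i = n·p_i: 135×0.07 = 9.45, 135×0.18 = 24.3, 135×0.25 = 33.75, 135×0.22 = 29.7, 135×0.15 = 20.25, 135×0.13 = 17.55.
cat         O        E   (O−E)²/E
0           8     9.45     0.2225
1          26     24.3     0.1189
2          29    33.75     0.6685
3          32     29.7     0.1781
4          27    20.25     2.2500
5+         13    17.55     1.1796
Sum = 4.618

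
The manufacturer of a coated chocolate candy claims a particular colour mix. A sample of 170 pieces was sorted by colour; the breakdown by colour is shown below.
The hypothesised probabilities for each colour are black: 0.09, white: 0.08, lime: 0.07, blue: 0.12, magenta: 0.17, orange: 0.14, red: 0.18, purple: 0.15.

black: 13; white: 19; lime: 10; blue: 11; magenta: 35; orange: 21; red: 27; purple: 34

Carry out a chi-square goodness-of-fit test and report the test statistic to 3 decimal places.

11.998

Expected counts E_i = n·p_i: 170×0.09 = 15.3, 170×0.08 = 13.6, 170×0.07 = 11.9, 170×0.12 = 20.4, 170×0.17 = 28.9, 170×0.14 = 23.8, 170×0.18 = 30.6, 170×0.15 = 25.5.
black: (13 − 15.3)²/15.3 = 5.29/15.3 = 0.3458
white: (19 − 13.6)²/13.6 = 29.16/13.6 = 2.1441
lime: (10 − 11.9)²/11.9 = 3.61/11.9 = 0.3034
blue: (11 − 20.4)²/20.4 = 88.36/20.4 = 4.3314
magenta: (35 − 28.9)²/28.9 = 37.21/28.9 = 1.2875
orange: (21 − 23.8)²/23.8 = 7.84/23.8 = 0.3294
red: (27 − 30.6)²/30.6 = 12.96/30.6 = 0.4235
purple: (34 − 25.5)²/25.5 = 72.25/25.5 = 2.8333
Sum = 11.998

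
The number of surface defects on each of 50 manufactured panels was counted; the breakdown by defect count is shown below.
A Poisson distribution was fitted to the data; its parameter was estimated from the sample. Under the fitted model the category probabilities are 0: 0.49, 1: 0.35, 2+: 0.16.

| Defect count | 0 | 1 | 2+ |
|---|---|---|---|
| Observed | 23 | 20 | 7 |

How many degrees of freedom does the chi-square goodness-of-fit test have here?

1

There are k = 3 categories and 1 parameter estimated from the data, so df = 3 − 1 − 1 = 1.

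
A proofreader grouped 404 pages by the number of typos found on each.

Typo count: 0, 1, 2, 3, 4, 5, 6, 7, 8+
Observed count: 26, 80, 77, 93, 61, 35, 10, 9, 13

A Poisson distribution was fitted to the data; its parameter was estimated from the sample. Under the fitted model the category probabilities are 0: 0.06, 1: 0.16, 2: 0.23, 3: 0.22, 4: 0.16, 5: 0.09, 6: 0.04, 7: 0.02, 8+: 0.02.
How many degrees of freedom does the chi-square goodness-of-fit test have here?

7

There are k = 9 categories and 1 parameter estimated from the data, so df = 9 − 1 − 1 = 7.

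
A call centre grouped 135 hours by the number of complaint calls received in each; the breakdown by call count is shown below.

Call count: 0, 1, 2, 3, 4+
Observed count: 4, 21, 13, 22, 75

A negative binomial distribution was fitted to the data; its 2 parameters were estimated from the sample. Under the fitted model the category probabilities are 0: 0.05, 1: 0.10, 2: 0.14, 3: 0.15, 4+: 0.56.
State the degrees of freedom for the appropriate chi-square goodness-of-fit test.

2

There are k = 5 categories and 2 parameters estimated from the data, so df = 5 − 1 − 2 = 2.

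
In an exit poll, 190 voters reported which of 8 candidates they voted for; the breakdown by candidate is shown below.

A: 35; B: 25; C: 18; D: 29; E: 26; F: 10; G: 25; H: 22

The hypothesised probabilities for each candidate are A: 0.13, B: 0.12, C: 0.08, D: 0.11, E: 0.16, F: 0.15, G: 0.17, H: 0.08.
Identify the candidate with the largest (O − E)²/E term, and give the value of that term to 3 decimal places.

Expected counts E_i = n·p_i: 190×0.13 = 24.7, 190×0.12 = 22.8, 190×0.08 = 15.2, 190×0.11 = 20.9, 190×0.16 = 30.4, 190×0.15 = 28.5, 190×0.17 = 32.3, 190×0.08 = 15.2.
A: (35 − 24.7)²/24.7 = 106.09/24.7 = 4.2951
B: (25 − 22.8)²/22.8 = 4.84/22.8 = 0.2123
C: (18 − 15.2)²/15.2 = 7.84/15.2 = 0.5158
D: (29 − 20.9)²/20.9 = 65.61/20.9 = 3.1392
E: (26 − 30.4)²/30.4 = 19.36/30.4 = 0.6368
F: (10 − 28.5)²/28.5 = 342.25/28.5 = 12.0088
G: (25 − 32.3)²/32.3 = 53.29/32.3 = 1.6498
H: (22 − 15.2)²/15.2 = 46.24/15.2 = 3.0421
The largest term is for F: 12.009.

F, 12.009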